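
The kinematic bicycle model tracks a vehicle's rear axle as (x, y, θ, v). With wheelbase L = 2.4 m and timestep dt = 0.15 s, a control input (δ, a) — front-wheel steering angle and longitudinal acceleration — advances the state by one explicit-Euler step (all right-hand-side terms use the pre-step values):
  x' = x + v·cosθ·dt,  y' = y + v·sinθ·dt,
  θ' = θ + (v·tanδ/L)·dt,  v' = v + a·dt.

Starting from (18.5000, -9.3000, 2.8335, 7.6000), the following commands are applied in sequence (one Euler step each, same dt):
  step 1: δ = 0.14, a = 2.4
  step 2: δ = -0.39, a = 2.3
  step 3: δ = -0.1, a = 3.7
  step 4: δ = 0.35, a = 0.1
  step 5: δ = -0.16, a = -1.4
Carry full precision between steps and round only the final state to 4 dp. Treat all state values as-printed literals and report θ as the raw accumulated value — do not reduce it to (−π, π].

(12.6889, -7.1098, 2.7565, 8.6650)

after step 1 (δ=0.14, a=2.4): (17.413678, -8.954305, 2.900438, 7.960000)
after step 2 (δ=-0.39, a=2.3): (16.254229, -8.669149, 2.695938, 8.305000)
after step 3 (δ=-0.1, a=3.7): (15.130153, -8.132170, 2.643858, 8.860000)
after step 4 (δ=0.35, a=0.1): (13.962406, -7.497657, 2.845993, 8.875000)
after step 5 (δ=-0.16, a=-1.4): (12.688895, -7.109845, 2.756477, 8.665000)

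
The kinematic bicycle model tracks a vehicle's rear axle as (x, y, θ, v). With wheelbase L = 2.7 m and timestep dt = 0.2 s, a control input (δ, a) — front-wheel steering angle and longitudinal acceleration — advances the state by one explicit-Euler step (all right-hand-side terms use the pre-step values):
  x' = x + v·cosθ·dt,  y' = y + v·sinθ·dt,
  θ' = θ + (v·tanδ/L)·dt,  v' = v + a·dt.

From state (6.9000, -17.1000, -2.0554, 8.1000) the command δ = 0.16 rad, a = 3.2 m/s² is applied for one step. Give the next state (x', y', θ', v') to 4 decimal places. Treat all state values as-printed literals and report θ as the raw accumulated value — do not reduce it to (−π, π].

x' = 6.9000 + 8.1000·cos(-2.0554)·0.2 = 6.1453
y' = -17.1000 + 8.1000·sin(-2.0554)·0.2 = -18.5335
θ' = -2.0554 + (8.1000/2.7)·tan(0.16)·0.2 = -1.9586
v' = 8.1000 + 3.2000·0.2 = 8.7400

(6.1453, -18.5335, -1.9586, 8.7400)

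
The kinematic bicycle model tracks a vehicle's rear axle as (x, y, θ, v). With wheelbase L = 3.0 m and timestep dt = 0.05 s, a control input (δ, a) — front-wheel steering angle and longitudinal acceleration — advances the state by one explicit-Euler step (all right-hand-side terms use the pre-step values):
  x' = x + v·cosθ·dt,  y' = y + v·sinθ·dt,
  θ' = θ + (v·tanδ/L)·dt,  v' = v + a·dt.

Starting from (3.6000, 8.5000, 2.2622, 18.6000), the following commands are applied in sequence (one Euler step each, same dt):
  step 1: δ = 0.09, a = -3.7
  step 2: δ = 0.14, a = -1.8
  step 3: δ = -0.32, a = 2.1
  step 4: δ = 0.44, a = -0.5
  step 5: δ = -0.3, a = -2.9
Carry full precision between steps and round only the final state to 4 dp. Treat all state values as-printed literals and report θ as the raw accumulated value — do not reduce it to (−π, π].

(0.5373, 11.9358, 2.2819, 18.2600)

after step 1 (δ=0.09, a=-3.7): (3.007014, 9.216427, 2.290176, 18.415000)
after step 2 (δ=0.14, a=-1.8): (2.400316, 9.909029, 2.333427, 18.325000)
after step 3 (δ=-0.32, a=2.1): (1.767346, 10.571497, 2.232215, 18.430000)
after step 4 (δ=0.44, a=-0.5): (1.201327, 11.298673, 2.376823, 18.405000)
after step 5 (δ=-0.3, a=-2.9): (0.537328, 11.935827, 2.281934, 18.260000)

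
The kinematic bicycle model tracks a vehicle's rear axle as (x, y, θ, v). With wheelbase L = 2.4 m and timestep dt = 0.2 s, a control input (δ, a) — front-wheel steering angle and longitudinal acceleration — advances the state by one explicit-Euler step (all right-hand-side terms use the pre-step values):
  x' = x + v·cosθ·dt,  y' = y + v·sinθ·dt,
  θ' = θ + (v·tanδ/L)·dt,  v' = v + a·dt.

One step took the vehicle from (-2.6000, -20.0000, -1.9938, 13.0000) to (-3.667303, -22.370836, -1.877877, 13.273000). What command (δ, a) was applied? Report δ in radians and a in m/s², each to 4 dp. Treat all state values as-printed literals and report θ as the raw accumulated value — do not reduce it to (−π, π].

a = (v'−v)/dt = (0.273000)/0.2 = 1.3650
Δθ = θ'−θ = 0.115923;  (v·dt/L) = 13.0000·0.2/2.4 = 1.083333
tan δ = Δθ·L/(v·dt) = 0.107006  →  δ = 0.1066

δ = 0.1066, a = 1.3650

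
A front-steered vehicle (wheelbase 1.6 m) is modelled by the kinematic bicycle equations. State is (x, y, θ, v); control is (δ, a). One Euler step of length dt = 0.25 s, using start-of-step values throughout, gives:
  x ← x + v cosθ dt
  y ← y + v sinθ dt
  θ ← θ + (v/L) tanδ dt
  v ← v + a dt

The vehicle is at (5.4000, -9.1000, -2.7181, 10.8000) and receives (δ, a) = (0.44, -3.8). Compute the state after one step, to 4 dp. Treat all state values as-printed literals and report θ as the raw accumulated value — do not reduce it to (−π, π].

x' = 5.4000 + 10.8000·cos(-2.7181)·0.25 = 2.9385
y' = -9.1000 + 10.8000·sin(-2.7181)·0.25 = -10.2096
θ' = -2.7181 + (10.8000/1.6)·tan(0.44)·0.25 = -1.9237
v' = 10.8000 − 3.8000·0.25 = 9.8500

(2.9385, -10.2096, -1.9237, 9.8500)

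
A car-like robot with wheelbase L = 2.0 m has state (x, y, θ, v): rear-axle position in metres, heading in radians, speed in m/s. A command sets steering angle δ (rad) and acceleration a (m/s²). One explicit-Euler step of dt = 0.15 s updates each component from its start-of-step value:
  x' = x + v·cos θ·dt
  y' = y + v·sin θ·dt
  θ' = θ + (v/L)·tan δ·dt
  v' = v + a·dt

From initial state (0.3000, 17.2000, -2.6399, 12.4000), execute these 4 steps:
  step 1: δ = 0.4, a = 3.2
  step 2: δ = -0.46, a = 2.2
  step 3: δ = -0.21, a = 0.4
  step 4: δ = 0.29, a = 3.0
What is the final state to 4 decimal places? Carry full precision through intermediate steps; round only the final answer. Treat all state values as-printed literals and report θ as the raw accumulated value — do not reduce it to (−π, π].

after step 1 (δ=0.4, a=3.2): (-1.330792, 16.305507, -2.246702, 12.880000)
after step 2 (δ=-0.46, a=2.2): (-2.539459, 14.798275, -2.725306, 13.210000)
after step 3 (δ=-0.21, a=0.4): (-4.351733, 13.997022, -2.936477, 13.270000)
after step 4 (δ=0.29, a=3.0): (-6.300507, 13.591595, -2.639481, 13.720000)

(-6.3005, 13.5916, -2.6395, 13.7200)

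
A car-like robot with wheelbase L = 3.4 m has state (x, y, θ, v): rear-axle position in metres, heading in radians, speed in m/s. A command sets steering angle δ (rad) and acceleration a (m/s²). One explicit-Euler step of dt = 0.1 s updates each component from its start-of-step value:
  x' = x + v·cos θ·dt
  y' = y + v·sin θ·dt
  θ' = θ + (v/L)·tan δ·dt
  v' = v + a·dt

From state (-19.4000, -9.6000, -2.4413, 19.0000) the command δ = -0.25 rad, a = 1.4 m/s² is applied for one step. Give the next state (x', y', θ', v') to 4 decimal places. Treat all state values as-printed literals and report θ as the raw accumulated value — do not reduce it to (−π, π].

x' = -19.4000 + 19.0000·cos(-2.4413)·0.1 = -20.8528
y' = -9.6000 + 19.0000·sin(-2.4413)·0.1 = -10.8244
θ' = -2.4413 + (19.0000/3.4)·tan(-0.25)·0.1 = -2.5840
v' = 19.0000 + 1.4000·0.1 = 19.1400

(-20.8528, -10.8244, -2.5840, 19.1400)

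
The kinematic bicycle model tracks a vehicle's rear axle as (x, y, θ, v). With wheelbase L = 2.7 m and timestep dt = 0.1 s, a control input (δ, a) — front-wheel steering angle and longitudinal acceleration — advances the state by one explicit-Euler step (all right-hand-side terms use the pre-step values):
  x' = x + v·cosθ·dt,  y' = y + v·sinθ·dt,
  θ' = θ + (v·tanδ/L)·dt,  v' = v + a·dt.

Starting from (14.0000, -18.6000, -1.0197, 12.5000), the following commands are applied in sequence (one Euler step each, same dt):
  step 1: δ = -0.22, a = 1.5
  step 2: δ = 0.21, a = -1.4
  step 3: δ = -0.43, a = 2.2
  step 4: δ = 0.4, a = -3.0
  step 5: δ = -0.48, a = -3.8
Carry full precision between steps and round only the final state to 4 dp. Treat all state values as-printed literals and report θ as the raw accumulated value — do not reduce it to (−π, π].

after step 1 (δ=-0.22, a=1.5): (14.654527, -19.664939, -1.123228, 12.650000)
after step 2 (δ=0.21, a=-1.4): (15.201987, -20.805339, -1.023366, 12.510000)
after step 3 (δ=-0.43, a=2.2): (15.853126, -21.873524, -1.235861, 12.730000)
after step 4 (δ=0.4, a=-3.0): (16.271572, -23.075785, -1.036522, 12.430000)
after step 5 (δ=-0.48, a=-3.8): (16.904529, -24.145558, -1.276195, 12.050000)

(16.9045, -24.1456, -1.2762, 12.0500)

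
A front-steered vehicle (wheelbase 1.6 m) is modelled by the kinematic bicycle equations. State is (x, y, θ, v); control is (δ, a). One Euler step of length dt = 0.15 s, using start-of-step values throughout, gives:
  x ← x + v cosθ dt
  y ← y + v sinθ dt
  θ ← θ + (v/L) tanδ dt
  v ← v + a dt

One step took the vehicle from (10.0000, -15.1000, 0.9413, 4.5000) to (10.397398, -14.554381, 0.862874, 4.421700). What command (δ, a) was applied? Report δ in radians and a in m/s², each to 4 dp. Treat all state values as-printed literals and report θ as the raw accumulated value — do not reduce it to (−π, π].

δ = -0.1838, a = -0.5220

a = (v'−v)/dt = (-0.078300)/0.15 = -0.5220
Δθ = θ'−θ = -0.078426;  (v·dt/L) = 4.5000·0.15/1.6 = 0.421875
tan δ = Δθ·L/(v·dt) = -0.185899  →  δ = -0.1838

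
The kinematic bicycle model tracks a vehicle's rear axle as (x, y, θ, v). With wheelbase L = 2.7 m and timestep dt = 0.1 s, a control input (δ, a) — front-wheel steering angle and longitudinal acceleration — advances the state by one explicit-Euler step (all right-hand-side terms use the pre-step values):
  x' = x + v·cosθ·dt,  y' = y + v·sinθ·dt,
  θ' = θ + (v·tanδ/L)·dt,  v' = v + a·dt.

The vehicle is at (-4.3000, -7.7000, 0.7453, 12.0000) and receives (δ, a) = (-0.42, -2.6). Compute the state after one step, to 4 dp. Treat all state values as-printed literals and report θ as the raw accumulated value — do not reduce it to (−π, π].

(-3.4181, -6.8862, 0.5468, 11.7400)

x' = -4.3000 + 12.0000·cos(0.7453)·0.1 = -3.4181
y' = -7.7000 + 12.0000·sin(0.7453)·0.1 = -6.8862
θ' = 0.7453 + (12.0000/2.7)·tan(-0.42)·0.1 = 0.5468
v' = 12.0000 − 2.6000·0.1 = 11.7400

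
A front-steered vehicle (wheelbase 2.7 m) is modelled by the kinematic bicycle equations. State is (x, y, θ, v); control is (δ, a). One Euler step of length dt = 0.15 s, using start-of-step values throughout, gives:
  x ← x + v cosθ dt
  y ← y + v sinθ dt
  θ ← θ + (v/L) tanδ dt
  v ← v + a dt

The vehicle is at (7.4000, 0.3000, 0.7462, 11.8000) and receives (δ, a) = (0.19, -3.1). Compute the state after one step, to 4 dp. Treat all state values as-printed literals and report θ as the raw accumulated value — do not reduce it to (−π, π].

x' = 7.4000 + 11.8000·cos(0.7462)·0.15 = 8.6997
y' = 0.3000 + 11.8000·sin(0.7462)·0.15 = 1.5016
θ' = 0.7462 + (11.8000/2.7)·tan(0.19)·0.15 = 0.8723
v' = 11.8000 − 3.1000·0.15 = 11.3350

(8.6997, 1.5016, 0.8723, 11.3350)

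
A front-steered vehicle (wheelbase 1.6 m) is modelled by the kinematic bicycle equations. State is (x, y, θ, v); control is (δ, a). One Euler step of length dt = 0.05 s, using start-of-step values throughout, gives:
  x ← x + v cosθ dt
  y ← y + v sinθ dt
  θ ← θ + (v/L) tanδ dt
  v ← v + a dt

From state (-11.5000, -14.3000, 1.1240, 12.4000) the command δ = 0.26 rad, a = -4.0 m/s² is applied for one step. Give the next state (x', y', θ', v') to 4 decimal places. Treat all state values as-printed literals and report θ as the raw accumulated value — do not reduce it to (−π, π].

x' = -11.5000 + 12.4000·cos(1.1240)·0.05 = -11.2321
y' = -14.3000 + 12.4000·sin(1.1240)·0.05 = -13.7409
θ' = 1.1240 + (12.4000/1.6)·tan(0.26)·0.05 = 1.2271
v' = 12.4000 − 4.0000·0.05 = 12.2000

(-11.2321, -13.7409, 1.2271, 12.2000)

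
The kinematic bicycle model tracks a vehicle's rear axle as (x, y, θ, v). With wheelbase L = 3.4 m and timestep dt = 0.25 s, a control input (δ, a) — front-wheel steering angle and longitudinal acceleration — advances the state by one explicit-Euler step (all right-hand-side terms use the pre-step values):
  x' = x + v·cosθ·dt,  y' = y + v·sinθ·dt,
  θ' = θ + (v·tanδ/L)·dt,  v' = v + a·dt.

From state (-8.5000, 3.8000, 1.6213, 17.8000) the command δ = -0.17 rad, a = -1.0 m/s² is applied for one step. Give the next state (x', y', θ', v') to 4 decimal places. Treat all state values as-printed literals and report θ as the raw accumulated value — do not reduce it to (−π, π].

(-8.7246, 8.2443, 1.3966, 17.5500)

x' = -8.5000 + 17.8000·cos(1.6213)·0.25 = -8.7246
y' = 3.8000 + 17.8000·sin(1.6213)·0.25 = 8.2443
θ' = 1.6213 + (17.8000/3.4)·tan(-0.17)·0.25 = 1.3966
v' = 17.8000 − 1.0000·0.25 = 17.5500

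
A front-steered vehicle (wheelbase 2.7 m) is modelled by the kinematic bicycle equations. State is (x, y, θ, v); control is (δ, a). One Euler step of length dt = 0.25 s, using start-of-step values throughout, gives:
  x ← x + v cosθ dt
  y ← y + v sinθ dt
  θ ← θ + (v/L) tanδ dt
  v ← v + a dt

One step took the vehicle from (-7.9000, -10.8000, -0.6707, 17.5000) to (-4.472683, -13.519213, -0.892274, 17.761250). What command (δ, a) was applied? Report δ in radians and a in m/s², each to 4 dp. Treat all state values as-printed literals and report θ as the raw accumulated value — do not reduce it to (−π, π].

δ = -0.1359, a = 1.0450

a = (v'−v)/dt = (0.261250)/0.25 = 1.0450
Δθ = θ'−θ = -0.221574;  (v·dt/L) = 17.5000·0.25/2.7 = 1.620370
tan δ = Δθ·L/(v·dt) = -0.136743  →  δ = -0.1359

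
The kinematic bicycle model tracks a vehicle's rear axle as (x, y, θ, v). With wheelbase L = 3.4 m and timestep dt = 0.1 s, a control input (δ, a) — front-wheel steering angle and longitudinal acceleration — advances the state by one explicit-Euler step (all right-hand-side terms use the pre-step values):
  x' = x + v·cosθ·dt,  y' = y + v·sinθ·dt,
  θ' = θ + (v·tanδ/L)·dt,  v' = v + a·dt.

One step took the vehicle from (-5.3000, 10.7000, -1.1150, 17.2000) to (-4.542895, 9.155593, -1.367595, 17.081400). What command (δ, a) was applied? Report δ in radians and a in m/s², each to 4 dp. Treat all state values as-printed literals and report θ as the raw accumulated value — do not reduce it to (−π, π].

a = (v'−v)/dt = (-0.118600)/0.1 = -1.1860
Δθ = θ'−θ = -0.252595;  (v·dt/L) = 17.2000·0.1/3.4 = 0.505882
tan δ = Δθ·L/(v·dt) = -0.499316  →  δ = -0.4631

δ = -0.4631, a = -1.1860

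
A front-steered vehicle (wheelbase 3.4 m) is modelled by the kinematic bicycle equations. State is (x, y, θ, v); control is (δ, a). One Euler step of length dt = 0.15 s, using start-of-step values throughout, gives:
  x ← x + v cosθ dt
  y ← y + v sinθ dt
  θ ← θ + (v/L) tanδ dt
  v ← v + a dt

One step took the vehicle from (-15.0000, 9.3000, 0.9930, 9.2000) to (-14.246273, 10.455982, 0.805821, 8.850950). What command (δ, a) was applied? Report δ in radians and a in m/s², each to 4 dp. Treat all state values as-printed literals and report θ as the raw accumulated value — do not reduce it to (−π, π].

a = (v'−v)/dt = (-0.349050)/0.15 = -2.3270
Δθ = θ'−θ = -0.187179;  (v·dt/L) = 9.2000·0.15/3.4 = 0.405882
tan δ = Δθ·L/(v·dt) = -0.461166  →  δ = -0.4321

δ = -0.4321, a = -2.3270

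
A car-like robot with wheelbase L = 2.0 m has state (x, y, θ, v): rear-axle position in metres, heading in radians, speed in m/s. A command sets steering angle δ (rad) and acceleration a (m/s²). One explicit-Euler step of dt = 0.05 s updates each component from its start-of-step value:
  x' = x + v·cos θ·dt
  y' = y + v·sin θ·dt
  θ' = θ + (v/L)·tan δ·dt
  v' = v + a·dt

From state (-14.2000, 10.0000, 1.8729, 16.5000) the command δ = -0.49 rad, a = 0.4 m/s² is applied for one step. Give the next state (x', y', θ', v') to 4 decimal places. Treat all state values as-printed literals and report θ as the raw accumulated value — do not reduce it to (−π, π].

(-14.4455, 10.7876, 1.6529, 16.5200)

x' = -14.2000 + 16.5000·cos(1.8729)·0.05 = -14.4455
y' = 10.0000 + 16.5000·sin(1.8729)·0.05 = 10.7876
θ' = 1.8729 + (16.5000/2.0)·tan(-0.49)·0.05 = 1.6529
v' = 16.5000 + 0.4000·0.05 = 16.5200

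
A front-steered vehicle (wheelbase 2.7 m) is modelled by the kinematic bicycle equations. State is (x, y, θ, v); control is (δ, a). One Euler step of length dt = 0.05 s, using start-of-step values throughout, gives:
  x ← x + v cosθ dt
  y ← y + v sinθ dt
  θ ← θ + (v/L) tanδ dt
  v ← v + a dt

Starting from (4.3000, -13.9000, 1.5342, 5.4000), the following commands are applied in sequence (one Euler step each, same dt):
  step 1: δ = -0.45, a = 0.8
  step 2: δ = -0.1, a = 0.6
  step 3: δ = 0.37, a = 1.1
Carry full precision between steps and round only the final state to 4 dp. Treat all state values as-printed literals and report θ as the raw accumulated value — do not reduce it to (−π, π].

(4.3589, -13.0869, 1.5151, 5.5250)

after step 1 (δ=-0.45, a=0.8): (4.309879, -13.630181, 1.485894, 5.440000)
after step 2 (δ=-0.1, a=0.6): (4.332944, -13.359161, 1.475787, 5.470000)
after step 3 (δ=0.37, a=1.1): (4.358890, -13.086894, 1.515076, 5.525000)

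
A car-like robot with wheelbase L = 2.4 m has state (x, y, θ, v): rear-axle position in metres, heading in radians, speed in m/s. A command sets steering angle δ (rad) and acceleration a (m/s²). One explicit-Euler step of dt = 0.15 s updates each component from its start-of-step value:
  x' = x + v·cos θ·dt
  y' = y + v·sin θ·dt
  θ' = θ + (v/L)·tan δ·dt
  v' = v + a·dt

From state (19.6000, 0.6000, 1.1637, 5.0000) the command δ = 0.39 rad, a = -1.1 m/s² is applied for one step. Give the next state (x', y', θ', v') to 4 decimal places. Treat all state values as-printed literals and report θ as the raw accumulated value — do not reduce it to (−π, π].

x' = 19.6000 + 5.0000·cos(1.1637)·0.15 = 19.8970
y' = 0.6000 + 5.0000·sin(1.1637)·0.15 = 1.2887
θ' = 1.1637 + (5.0000/2.4)·tan(0.39)·0.15 = 1.2922
v' = 5.0000 − 1.1000·0.15 = 4.8350

(19.8970, 1.2887, 1.2922, 4.8350)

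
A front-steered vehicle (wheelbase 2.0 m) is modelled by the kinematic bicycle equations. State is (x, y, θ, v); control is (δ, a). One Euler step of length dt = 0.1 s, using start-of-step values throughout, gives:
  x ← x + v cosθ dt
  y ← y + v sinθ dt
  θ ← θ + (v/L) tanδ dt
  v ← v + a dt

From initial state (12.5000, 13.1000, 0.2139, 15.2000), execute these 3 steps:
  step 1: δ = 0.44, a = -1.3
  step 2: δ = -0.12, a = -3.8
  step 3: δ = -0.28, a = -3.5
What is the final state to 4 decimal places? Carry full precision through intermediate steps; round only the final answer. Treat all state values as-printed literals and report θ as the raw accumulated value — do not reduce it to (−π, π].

after step 1 (δ=0.44, a=-1.3): (13.985360, 13.422654, 0.571693, 15.070000)
after step 2 (δ=-0.12, a=-3.8): (15.252726, 14.238027, 0.480837, 14.690000)
after step 3 (δ=-0.28, a=-3.5): (16.555153, 14.917471, 0.269628, 14.340000)

(16.5552, 14.9175, 0.2696, 14.3400)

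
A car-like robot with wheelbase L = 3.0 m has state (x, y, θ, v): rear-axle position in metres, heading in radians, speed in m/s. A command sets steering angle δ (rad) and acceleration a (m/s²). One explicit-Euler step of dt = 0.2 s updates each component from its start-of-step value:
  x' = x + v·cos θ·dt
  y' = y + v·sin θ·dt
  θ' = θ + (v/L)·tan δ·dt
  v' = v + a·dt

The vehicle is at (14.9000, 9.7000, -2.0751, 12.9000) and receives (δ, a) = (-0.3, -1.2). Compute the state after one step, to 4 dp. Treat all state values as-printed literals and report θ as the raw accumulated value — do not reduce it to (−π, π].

(13.6533, 7.4412, -2.3411, 12.6600)

x' = 14.9000 + 12.9000·cos(-2.0751)·0.2 = 13.6533
y' = 9.7000 + 12.9000·sin(-2.0751)·0.2 = 7.4412
θ' = -2.0751 + (12.9000/3.0)·tan(-0.3)·0.2 = -2.3411
v' = 12.9000 − 1.2000·0.2 = 12.6600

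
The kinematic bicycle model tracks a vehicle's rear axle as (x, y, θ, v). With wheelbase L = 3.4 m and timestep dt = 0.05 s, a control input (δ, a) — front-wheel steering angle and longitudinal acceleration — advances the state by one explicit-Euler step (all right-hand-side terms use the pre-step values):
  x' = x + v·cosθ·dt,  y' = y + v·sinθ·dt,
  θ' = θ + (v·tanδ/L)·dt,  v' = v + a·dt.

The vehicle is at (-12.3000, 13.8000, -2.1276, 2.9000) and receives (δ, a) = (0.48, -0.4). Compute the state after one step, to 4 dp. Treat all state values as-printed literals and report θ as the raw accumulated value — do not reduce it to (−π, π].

x' = -12.3000 + 2.9000·cos(-2.1276)·0.05 = -12.3766
y' = 13.8000 + 2.9000·sin(-2.1276)·0.05 = 13.6769
θ' = -2.1276 + (2.9000/3.4)·tan(0.48)·0.05 = -2.1054
v' = 2.9000 − 0.4000·0.05 = 2.8800

(-12.3766, 13.6769, -2.1054, 2.8800)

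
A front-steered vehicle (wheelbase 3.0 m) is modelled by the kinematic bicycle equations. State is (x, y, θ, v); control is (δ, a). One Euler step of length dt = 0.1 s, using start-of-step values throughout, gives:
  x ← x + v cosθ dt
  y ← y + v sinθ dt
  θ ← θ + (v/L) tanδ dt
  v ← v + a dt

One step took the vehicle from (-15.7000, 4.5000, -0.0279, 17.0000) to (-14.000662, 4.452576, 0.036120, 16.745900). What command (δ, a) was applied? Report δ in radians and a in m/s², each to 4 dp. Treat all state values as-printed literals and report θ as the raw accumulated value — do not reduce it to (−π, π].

a = (v'−v)/dt = (-0.254100)/0.1 = -2.5410
Δθ = θ'−θ = 0.064020;  (v·dt/L) = 17.0000·0.1/3.0 = 0.566667
tan δ = Δθ·L/(v·dt) = 0.112976  →  δ = 0.1125

δ = 0.1125, a = -2.5410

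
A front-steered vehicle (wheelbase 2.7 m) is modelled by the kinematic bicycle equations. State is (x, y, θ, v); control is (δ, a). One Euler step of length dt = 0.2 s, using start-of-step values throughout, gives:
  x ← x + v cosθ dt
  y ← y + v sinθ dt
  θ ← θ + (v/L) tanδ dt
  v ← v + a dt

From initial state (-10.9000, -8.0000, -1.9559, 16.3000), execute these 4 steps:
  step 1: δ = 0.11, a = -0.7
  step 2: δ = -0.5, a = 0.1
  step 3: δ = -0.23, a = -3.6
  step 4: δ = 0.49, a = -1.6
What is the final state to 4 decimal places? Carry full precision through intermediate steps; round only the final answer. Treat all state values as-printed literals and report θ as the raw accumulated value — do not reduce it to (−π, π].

after step 1 (δ=0.11, a=-0.7): (-12.124636, -11.021236, -1.822547, 16.160000)
after step 2 (δ=-0.5, a=0.1): (-12.929726, -14.151356, -2.476491, 16.180000)
after step 3 (δ=-0.23, a=-3.6): (-15.475986, -16.148418, -2.757116, 15.460000)
after step 4 (δ=0.49, a=-1.6): (-18.342255, -17.308146, -2.146288, 15.140000)

(-18.3423, -17.3081, -2.1463, 15.1400)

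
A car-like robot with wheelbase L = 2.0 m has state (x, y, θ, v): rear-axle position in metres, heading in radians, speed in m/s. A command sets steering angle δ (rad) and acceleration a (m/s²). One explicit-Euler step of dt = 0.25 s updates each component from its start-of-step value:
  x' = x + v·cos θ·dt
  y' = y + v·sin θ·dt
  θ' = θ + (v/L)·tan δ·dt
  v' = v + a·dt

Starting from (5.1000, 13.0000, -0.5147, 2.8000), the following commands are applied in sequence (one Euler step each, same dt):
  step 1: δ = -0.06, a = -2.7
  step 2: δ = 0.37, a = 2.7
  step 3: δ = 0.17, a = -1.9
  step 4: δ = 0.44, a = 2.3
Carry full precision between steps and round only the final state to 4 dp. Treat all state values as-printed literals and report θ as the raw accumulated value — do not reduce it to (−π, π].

(7.3430, 11.8791, -0.2358, 2.9000)

after step 1 (δ=-0.06, a=-2.7): (5.709308, 12.655408, -0.535725, 2.125000)
after step 2 (δ=0.37, a=2.7): (6.166129, 12.384224, -0.432699, 2.800000)
after step 3 (δ=0.17, a=-1.9): (6.801616, 12.090698, -0.372619, 2.325000)
after step 4 (δ=0.44, a=2.3): (7.342978, 11.879090, -0.235799, 2.900000)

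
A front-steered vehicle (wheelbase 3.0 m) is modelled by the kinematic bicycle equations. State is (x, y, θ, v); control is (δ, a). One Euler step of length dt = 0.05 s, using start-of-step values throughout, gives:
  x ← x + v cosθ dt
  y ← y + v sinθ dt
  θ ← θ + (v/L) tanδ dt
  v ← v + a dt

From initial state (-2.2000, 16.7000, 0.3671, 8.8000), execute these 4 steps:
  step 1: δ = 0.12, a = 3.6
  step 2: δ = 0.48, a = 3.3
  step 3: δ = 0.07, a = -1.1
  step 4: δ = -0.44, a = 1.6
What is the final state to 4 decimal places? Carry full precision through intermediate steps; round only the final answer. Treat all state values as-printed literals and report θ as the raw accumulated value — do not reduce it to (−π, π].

after step 1 (δ=0.12, a=3.6): (-1.789316, 16.857920, 0.384785, 8.980000)
after step 2 (δ=0.48, a=3.3): (-1.373148, 17.026457, 0.462703, 9.145000)
after step 3 (δ=0.07, a=-1.1): (-0.963978, 17.230559, 0.473390, 9.090000)
after step 4 (δ=-0.44, a=1.6): (-0.559460, 17.437768, 0.402066, 9.170000)

(-0.5595, 17.4378, 0.4021, 9.1700)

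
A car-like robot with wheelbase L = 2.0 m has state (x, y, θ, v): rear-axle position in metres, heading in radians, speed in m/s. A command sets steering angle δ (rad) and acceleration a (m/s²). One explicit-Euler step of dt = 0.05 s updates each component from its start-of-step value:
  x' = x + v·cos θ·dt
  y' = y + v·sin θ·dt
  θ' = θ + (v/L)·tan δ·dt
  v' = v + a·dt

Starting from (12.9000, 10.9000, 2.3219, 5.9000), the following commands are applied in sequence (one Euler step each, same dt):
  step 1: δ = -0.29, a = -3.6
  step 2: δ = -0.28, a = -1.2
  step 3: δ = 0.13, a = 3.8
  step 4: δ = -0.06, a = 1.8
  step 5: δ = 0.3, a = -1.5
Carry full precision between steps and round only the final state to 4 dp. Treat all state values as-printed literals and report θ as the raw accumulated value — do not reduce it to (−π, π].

(11.9674, 12.0139, 2.2924, 5.8650)

after step 1 (δ=-0.29, a=-3.6): (12.698678, 11.115626, 2.277884, 5.720000)
after step 2 (δ=-0.28, a=-1.2): (12.512886, 11.333060, 2.236764, 5.660000)
after step 3 (δ=0.13, a=3.8): (12.338043, 11.555588, 2.255263, 5.850000)
after step 4 (δ=-0.06, a=1.8): (12.153107, 11.782204, 2.246478, 5.940000)
after step 5 (δ=0.3, a=-1.5): (11.967355, 12.013948, 2.292414, 5.865000)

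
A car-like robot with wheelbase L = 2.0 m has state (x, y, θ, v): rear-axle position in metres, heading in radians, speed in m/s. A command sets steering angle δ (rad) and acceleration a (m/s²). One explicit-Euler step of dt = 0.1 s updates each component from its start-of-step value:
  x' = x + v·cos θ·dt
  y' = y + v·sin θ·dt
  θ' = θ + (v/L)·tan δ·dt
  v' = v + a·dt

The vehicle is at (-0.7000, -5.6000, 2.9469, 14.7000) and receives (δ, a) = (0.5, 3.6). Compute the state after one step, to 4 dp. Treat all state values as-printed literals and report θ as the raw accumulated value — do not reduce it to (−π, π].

x' = -0.7000 + 14.7000·cos(2.9469)·0.1 = -2.1422
y' = -5.6000 + 14.7000·sin(2.9469)·0.1 = -5.3156
θ' = 2.9469 + (14.7000/2.0)·tan(0.5)·0.1 = 3.3484
v' = 14.7000 + 3.6000·0.1 = 15.0600

(-2.1422, -5.3156, 3.3484, 15.0600)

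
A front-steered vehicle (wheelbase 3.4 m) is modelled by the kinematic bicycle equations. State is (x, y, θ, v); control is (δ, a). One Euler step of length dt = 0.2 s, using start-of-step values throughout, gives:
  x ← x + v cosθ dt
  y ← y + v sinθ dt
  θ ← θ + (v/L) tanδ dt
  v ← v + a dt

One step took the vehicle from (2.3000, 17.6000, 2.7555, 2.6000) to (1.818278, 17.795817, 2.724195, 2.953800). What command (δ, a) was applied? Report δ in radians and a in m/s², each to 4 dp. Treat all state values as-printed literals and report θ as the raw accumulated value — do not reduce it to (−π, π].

a = (v'−v)/dt = (0.353800)/0.2 = 1.7690
Δθ = θ'−θ = -0.031305;  (v·dt/L) = 2.6000·0.2/3.4 = 0.152941
tan δ = Δθ·L/(v·dt) = -0.204687  →  δ = -0.2019

δ = -0.2019, a = 1.7690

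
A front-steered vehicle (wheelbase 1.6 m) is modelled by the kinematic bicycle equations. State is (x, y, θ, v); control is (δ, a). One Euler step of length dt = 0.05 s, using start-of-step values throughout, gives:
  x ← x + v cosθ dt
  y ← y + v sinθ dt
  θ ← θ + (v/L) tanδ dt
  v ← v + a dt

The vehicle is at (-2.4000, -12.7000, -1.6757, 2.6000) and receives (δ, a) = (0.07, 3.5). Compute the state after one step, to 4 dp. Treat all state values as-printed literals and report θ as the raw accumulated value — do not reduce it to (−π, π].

x' = -2.4000 + 2.6000·cos(-1.6757)·0.05 = -2.4136
y' = -12.7000 + 2.6000·sin(-1.6757)·0.05 = -12.8293
θ' = -1.6757 + (2.6000/1.6)·tan(0.07)·0.05 = -1.6700
v' = 2.6000 + 3.5000·0.05 = 2.7750

(-2.4136, -12.8293, -1.6700, 2.7750)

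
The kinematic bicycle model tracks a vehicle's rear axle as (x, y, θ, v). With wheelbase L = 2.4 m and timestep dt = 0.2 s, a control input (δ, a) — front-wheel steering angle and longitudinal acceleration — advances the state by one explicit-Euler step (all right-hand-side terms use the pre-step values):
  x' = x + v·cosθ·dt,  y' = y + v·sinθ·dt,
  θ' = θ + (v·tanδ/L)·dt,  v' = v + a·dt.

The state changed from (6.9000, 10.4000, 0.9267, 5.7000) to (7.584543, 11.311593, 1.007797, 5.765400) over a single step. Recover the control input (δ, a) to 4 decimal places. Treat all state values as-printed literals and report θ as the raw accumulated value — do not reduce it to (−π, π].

a = (v'−v)/dt = (0.065400)/0.2 = 0.3270
Δθ = θ'−θ = 0.081097;  (v·dt/L) = 5.7000·0.2/2.4 = 0.475000
tan δ = Δθ·L/(v·dt) = 0.170731  →  δ = 0.1691

δ = 0.1691, a = 0.3270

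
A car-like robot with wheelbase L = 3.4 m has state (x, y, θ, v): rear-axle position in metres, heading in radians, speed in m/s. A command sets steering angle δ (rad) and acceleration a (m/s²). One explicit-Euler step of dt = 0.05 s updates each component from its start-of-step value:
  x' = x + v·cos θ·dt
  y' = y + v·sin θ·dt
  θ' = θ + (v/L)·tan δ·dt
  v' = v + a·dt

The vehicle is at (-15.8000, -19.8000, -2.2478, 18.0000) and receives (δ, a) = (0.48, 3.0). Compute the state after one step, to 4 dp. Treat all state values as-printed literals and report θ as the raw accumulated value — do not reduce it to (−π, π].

(-16.3638, -20.5015, -2.1100, 18.1500)

x' = -15.8000 + 18.0000·cos(-2.2478)·0.05 = -16.3638
y' = -19.8000 + 18.0000·sin(-2.2478)·0.05 = -20.5015
θ' = -2.2478 + (18.0000/3.4)·tan(0.48)·0.05 = -2.1100
v' = 18.0000 + 3.0000·0.05 = 18.1500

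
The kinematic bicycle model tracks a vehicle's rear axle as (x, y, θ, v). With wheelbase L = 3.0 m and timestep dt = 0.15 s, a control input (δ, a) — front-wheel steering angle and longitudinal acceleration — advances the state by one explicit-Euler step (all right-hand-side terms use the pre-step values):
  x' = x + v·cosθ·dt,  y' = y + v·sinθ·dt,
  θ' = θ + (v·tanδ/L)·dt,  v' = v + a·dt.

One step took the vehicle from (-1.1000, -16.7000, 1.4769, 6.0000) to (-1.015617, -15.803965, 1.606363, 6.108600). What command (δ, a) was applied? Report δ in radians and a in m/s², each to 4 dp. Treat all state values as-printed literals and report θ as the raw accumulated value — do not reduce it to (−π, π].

δ = 0.4074, a = 0.7240

a = (v'−v)/dt = (0.108600)/0.15 = 0.7240
Δθ = θ'−θ = 0.129463;  (v·dt/L) = 6.0000·0.15/3.0 = 0.300000
tan δ = Δθ·L/(v·dt) = 0.431543  →  δ = 0.4074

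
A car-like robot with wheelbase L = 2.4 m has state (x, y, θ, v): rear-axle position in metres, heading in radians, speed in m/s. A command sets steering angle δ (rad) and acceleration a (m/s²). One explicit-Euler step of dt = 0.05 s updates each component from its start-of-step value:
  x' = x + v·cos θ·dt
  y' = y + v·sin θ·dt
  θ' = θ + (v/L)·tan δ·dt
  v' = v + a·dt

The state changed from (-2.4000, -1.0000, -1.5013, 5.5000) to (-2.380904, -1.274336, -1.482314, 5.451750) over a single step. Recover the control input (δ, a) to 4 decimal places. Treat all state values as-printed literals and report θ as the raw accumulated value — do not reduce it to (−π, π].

δ = 0.1642, a = -0.9650

a = (v'−v)/dt = (-0.048250)/0.05 = -0.9650
Δθ = θ'−θ = 0.018986;  (v·dt/L) = 5.5000·0.05/2.4 = 0.114583
tan δ = Δθ·L/(v·dt) = 0.165696  →  δ = 0.1642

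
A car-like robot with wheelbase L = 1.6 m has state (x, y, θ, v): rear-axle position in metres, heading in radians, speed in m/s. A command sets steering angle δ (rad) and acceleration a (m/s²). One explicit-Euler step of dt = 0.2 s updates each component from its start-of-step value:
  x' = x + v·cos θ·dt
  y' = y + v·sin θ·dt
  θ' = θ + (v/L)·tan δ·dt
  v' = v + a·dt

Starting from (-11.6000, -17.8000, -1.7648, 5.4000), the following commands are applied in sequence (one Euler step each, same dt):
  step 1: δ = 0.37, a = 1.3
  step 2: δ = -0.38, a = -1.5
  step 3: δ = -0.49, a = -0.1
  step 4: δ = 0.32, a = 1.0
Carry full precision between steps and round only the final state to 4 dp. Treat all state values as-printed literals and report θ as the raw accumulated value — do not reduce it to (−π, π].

after step 1 (δ=0.37, a=1.3): (-11.808212, -18.859739, -1.502992, 5.660000)
after step 2 (δ=-0.38, a=-1.5): (-11.731517, -19.989138, -1.785577, 5.360000)
after step 3 (δ=-0.49, a=-0.1): (-11.959995, -21.036507, -2.142947, 5.340000)
after step 4 (δ=0.32, a=1.0): (-12.538255, -21.934416, -1.921744, 5.540000)

(-12.5383, -21.9344, -1.9217, 5.5400)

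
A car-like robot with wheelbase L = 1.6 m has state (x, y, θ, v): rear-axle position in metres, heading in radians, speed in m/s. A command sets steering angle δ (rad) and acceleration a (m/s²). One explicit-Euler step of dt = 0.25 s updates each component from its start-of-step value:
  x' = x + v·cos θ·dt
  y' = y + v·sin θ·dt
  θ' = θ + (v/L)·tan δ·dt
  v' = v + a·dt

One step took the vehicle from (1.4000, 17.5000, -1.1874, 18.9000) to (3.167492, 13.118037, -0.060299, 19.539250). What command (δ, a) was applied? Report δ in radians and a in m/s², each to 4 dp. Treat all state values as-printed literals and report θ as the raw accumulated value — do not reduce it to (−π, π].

δ = 0.3646, a = 2.5570

a = (v'−v)/dt = (0.639250)/0.25 = 2.5570
Δθ = θ'−θ = 1.127101;  (v·dt/L) = 18.9000·0.25/1.6 = 2.953125
tan δ = Δθ·L/(v·dt) = 0.381664  →  δ = 0.3646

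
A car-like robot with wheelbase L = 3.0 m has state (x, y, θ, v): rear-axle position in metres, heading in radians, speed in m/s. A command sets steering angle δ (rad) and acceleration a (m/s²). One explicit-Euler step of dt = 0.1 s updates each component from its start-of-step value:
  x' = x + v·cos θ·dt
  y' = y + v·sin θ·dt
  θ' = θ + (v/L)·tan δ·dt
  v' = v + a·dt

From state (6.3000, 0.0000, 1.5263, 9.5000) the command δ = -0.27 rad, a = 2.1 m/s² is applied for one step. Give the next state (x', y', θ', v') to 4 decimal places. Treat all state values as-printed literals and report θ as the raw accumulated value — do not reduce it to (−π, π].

x' = 6.3000 + 9.5000·cos(1.5263)·0.1 = 6.3423
y' = 0.0000 + 9.5000·sin(1.5263)·0.1 = 0.9491
θ' = 1.5263 + (9.5000/3.0)·tan(-0.27)·0.1 = 1.4387
v' = 9.5000 + 2.1000·0.1 = 9.7100

(6.3423, 0.9491, 1.4387, 9.7100)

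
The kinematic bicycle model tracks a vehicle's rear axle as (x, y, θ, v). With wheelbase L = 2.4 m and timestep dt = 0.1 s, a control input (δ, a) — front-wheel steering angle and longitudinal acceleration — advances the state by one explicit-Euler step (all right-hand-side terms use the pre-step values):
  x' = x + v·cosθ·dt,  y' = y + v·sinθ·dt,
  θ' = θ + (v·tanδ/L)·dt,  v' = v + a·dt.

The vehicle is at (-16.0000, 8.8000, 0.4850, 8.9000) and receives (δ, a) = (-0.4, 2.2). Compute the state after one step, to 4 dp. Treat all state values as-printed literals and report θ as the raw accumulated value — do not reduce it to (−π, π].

(-15.2126, 9.2149, 0.3282, 9.1200)

x' = -16.0000 + 8.9000·cos(0.4850)·0.1 = -15.2126
y' = 8.8000 + 8.9000·sin(0.4850)·0.1 = 9.2149
θ' = 0.4850 + (8.9000/2.4)·tan(-0.4)·0.1 = 0.3282
v' = 8.9000 + 2.2000·0.1 = 9.1200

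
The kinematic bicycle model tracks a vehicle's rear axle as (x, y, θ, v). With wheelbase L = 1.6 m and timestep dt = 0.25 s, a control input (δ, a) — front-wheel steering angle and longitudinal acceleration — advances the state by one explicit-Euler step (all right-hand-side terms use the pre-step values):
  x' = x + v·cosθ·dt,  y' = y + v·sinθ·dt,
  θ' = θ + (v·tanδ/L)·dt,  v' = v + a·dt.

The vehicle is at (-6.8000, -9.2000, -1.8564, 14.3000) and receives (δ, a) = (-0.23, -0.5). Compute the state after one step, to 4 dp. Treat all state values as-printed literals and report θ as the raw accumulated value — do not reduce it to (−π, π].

x' = -6.8000 + 14.3000·cos(-1.8564)·0.25 = -7.8072
y' = -9.2000 + 14.3000·sin(-1.8564)·0.25 = -12.6302
θ' = -1.8564 + (14.3000/1.6)·tan(-0.23)·0.25 = -2.3796
v' = 14.3000 − 0.5000·0.25 = 14.1750

(-7.8072, -12.6302, -2.3796, 14.1750)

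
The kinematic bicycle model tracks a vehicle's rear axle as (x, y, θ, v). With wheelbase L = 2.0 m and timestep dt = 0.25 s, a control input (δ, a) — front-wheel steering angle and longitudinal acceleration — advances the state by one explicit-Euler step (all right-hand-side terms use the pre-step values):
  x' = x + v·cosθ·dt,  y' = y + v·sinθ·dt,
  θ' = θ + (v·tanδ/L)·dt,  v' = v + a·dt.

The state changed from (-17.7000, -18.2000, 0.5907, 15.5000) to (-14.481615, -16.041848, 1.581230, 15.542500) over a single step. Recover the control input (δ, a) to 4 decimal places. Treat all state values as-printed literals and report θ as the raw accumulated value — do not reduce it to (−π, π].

a = (v'−v)/dt = (0.042500)/0.25 = 0.1700
Δθ = θ'−θ = 0.990530;  (v·dt/L) = 15.5000·0.25/2.0 = 1.937500
tan δ = Δθ·L/(v·dt) = 0.511241  →  δ = 0.4726

δ = 0.4726, a = 0.1700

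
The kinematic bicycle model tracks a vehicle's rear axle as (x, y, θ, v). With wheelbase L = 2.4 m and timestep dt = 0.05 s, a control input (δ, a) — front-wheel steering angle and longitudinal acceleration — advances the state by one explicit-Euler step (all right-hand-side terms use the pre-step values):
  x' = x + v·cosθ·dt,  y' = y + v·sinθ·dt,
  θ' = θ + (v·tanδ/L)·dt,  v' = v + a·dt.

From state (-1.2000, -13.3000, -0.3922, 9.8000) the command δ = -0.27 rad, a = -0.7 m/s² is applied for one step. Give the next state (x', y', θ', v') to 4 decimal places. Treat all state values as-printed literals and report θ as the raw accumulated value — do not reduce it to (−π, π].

(-0.7472, -13.4873, -0.4487, 9.7650)

x' = -1.2000 + 9.8000·cos(-0.3922)·0.05 = -0.7472
y' = -13.3000 + 9.8000·sin(-0.3922)·0.05 = -13.4873
θ' = -0.3922 + (9.8000/2.4)·tan(-0.27)·0.05 = -0.4487
v' = 9.8000 − 0.7000·0.05 = 9.7650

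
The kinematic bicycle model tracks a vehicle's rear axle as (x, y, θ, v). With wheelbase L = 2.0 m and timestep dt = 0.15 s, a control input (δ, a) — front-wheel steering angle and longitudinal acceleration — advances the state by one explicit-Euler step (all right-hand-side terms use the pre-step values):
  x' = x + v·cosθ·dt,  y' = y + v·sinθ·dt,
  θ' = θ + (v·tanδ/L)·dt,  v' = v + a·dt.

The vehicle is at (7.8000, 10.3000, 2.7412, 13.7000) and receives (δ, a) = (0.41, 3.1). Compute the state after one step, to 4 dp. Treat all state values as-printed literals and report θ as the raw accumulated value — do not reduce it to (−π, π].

(5.9075, 11.1010, 3.1878, 14.1650)

x' = 7.8000 + 13.7000·cos(2.7412)·0.15 = 5.9075
y' = 10.3000 + 13.7000·sin(2.7412)·0.15 = 11.1010
θ' = 2.7412 + (13.7000/2.0)·tan(0.41)·0.15 = 3.1878
v' = 13.7000 + 3.1000·0.15 = 14.1650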